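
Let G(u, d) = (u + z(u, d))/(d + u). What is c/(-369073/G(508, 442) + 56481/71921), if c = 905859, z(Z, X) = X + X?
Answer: -45344598456744/12608407824899 ≈ -3.5964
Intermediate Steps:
z(Z, X) = 2*X
G(u, d) = (u + 2*d)/(d + u)
c/(-369073/G(508, 442) + 56481/71921) = 905859/(-369073*(442 + 508)/(508 + 2*442) + 56481/71921) = 905859/(-369073*950/(508 + 884) + 56481*(1/71921)) = 905859/(-369073/((1/950)*1392) + 56481/71921) = 905859/(-369073/696/475 + 56481/71921) = 905859/(-369073*475/696 + 56481/71921) = 905859/(-175309675/696 + 56481/71921) = 905859/(-12608407824899/50057016) = 905859*(-50057016/12608407824899) = -45344598456744/12608407824899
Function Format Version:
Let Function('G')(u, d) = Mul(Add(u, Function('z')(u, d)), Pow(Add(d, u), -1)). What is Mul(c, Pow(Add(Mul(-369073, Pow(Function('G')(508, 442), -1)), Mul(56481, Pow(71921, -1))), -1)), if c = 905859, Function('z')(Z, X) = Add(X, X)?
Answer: Rational(-45344598456744, 12608407824899) ≈ -3.5964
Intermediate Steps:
Function('z')(Z, X) = Mul(2, X)
Function('G')(u, d) = Mul(Pow(Add(d, u), -1), Add(u, Mul(2, d))) (Function('G')(u, d) = Mul(Add(u, Mul(2, d)), Pow(Add(d, u), -1)) = Mul(Pow(Add(d, u), -1), Add(u, Mul(2, d))))
Mul(c, Pow(Add(Mul(-369073, Pow(Function('G')(508, 442), -1)), Mul(56481, Pow(71921, -1))), -1)) = Mul(905859, Pow(Add(Mul(-369073, Pow(Mul(Pow(Add(442, 508), -1), Add(508, Mul(2, 442))), -1)), Mul(56481, Pow(71921, -1))), -1)) = Mul(905859, Pow(Add(Mul(-369073, Pow(Mul(Pow(950, -1), Add(508, 884)), -1)), Mul(56481, Rational(1, 71921))), -1)) = Mul(905859, Pow(Add(Mul(-369073, Pow(Mul(Rational(1, 950), 1392), -1)), Rational(56481, 71921)), -1)) = Mul(905859, Pow(Add(Mul(-369073, Pow(Rational(696, 475), -1)), Rational(56481, 71921)), -1)) = Mul(905859, Pow(Add(Mul(-369073, Rational(475, 696)), Rational(56481, 71921)), -1)) = Mul(905859, Pow(Add(Rational(-175309675, 696), Rational(56481, 71921)), -1)) = Mul(905859, Pow(Rational(-12608407824899, 50057016), -1)) = Mul(905859, Rational(-50057016, 12608407824899)) = Rational(-45344598456744, 12608407824899)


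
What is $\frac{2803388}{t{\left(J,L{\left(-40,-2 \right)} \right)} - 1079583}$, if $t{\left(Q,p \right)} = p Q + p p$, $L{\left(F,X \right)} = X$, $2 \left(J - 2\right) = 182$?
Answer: $- \frac{2803388}{1079765} \approx -2.5963$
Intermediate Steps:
$J = 93$ ($J = 2 + \frac{1}{2} \cdot 182 = 2 + 91 = 93$)
$t{\left(Q,p \right)} = p^{2} + Q p$ ($t{\left(Q,p \right)} = Q p + p^{2} = p^{2} + Q p$)
$\frac{2803388}{t{\left(J,L{\left(-40,-2 \right)} \right)} - 1079583} = \frac{2803388}{- 2 \left(93 - 2\right) - 1079583} = \frac{2803388}{\left(-2\right) 91 - 1079583} = \frac{2803388}{-182 - 1079583} = \frac{2803388}{-1079765} = 2803388 \left(- \frac{1}{1079765}\right) = - \frac{2803388}{1079765}$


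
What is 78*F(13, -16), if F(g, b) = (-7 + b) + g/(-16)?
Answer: -14859/8 ≈ -1857.4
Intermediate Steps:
F(g, b) = -7 + b - g/16 (F(g, b) = (-7 + b) + g*(-1/16) = (-7 + b) - g/16 = -7 + b - g/16)
78*F(13, -16) = 78*(-7 - 16 - 1/16*13) = 78*(-7 - 16 - 13/16) = 78*(-381/16) = -14859/8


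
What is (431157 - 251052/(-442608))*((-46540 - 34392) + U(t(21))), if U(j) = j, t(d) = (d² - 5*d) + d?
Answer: -1281369375752675/36884 ≈ -3.4741e+10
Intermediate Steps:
t(d) = d² - 4*d
(431157 - 251052/(-442608))*((-46540 - 34392) + U(t(21))) = (431157 - 251052/(-442608))*((-46540 - 34392) + 21*(-4 + 21)) = (431157 - 251052*(-1/442608))*(-80932 + 21*17) = (431157 + 20921/36884)*(-80932 + 357) = (15902815709/36884)*(-80575) = -1281369375752675/36884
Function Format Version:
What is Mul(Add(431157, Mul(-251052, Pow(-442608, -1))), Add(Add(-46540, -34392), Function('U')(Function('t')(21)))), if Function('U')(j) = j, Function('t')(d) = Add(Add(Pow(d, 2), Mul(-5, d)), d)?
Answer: Rational(-1281369375752675, 36884) ≈ -3.4741e+10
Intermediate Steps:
Function('t')(d) = Add(Pow(d, 2), Mul(-4, d))
Mul(Add(431157, Mul(-251052, Pow(-442608, -1))), Add(Add(-46540, -34392), Function('U')(Function('t')(21)))) = Mul(Add(431157, Mul(-251052, Pow(-442608, -1))), Add(Add(-46540, -34392), Mul(21, Add(-4, 21)))) = Mul(Add(431157, Mul(-251052, Rational(-1, 442608))), Add(-80932, Mul(21, 17))) = Mul(Add(431157, Rational(20921, 36884)), Add(-80932, 357)) = Mul(Rational(15902815709, 36884), -80575) = Rational(-1281369375752675, 36884)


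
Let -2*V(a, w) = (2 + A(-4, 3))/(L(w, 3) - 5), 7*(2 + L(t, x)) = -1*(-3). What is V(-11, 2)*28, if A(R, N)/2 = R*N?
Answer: -1078/23 ≈ -46.870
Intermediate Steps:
A(R, N) = 2*N*R (A(R, N) = 2*(R*N) = 2*(N*R) = 2*N*R)
L(t, x) = -11/7 (L(t, x) = -2 + (-1*(-3))/7 = -2 + (⅐)*3 = -2 + 3/7 = -11/7)
V(a, w) = -77/46 (V(a, w) = -(2 + 2*3*(-4))/(2*(-11/7 - 5)) = -(2 - 24)/(2*(-46/7)) = -(-11)*(-7)/46 = -½*77/23 = -77/46)
V(-11, 2)*28 = -77/46*28 = -1078/23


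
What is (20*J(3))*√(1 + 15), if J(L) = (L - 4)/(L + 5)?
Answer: -10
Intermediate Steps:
J(L) = (-4 + L)/(5 + L)
(20*J(3))*√(1 + 15) = (20*((-4 + 3)/(5 + 3)))*√(1 + 15) = (20*(-1/8))*√16 = (20*((⅛)*(-1)))*4 = (20*(-⅛))*4 = -5/2*4 = -10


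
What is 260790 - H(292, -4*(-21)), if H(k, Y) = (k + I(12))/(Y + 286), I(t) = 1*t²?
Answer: 48245932/185 ≈ 2.6079e+5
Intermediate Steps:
I(t) = t²
H(k, Y) = (144 + k)/(286 + Y) (H(k, Y) = (k + 12²)/(Y + 286) = (k + 144)/(286 + Y) = (144 + k)/(286 + Y))
260790 - H(292, -4*(-21)) = 260790 - (144 + 292)/(286 - 4*(-21)) = 260790 - 436/(286 + 84) = 260790 - 436/370 = 260790 - 1*218/185 = 260790 - 218/185 = 48245932/185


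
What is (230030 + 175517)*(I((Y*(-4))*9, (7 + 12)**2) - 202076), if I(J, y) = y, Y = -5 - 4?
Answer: -81804913105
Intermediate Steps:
Y = -9
(230030 + 175517)*(I((Y*(-4))*9, (7 + 12)**2) - 202076) = (230030 + 175517)*((7 + 12)**2 - 202076) = 405547*(19**2 - 202076) = 405547*(361 - 202076) = 405547*(-201715) = -81804913105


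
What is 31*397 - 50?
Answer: 12257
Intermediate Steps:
31*397 - 50 = 12307 - 50 = 12257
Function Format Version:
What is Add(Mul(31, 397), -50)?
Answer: 12257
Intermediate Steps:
Add(Mul(31, 397), -50) = Add(12307, -50) = 12257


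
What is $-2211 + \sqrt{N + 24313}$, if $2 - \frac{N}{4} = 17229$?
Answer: $-2211 + 3 i \sqrt{4955} \approx -2211.0 + 211.18 i$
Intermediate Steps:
$N = -68908$ ($N = 8 - 68916 = -68908$)
$-2211 + \sqrt{N + 24313} = -2211 + \sqrt{-68908 + 24313} = -2211 + \sqrt{-44595} = -2211 + 3 i \sqrt{4955}$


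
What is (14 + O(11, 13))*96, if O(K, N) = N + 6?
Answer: 3168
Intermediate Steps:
O(K, N) = 6 + N
(14 + O(11, 13))*96 = (14 + (6 + 13))*96 = (14 + 19)*96 = 33*96 = 3168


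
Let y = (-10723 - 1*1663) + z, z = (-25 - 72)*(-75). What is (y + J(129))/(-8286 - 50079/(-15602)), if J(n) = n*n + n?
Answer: -181903718/129228093 ≈ -1.4076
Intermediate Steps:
z = 7275 (z = -97*(-75) = 7275)
J(n) = n + n² (J(n) = n² + n = n + n²)
y = -5111 (y = (-10723 - 1*1663) + 7275 = (-10723 - 1663) + 7275 = -12386 + 7275 = -5111)
(y + J(129))/(-8286 - 50079/(-15602)) = (-5111 + 129*(1 + 129))/(-8286 - 50079/(-15602)) = (-5111 + 129*130)/(-8286 - 50079*(-1/15602)) = (-5111 + 16770)/(-8286 + 50079/15602) = 11659/(-129228093/15602) = 11659*(-15602/129228093) = -181903718/129228093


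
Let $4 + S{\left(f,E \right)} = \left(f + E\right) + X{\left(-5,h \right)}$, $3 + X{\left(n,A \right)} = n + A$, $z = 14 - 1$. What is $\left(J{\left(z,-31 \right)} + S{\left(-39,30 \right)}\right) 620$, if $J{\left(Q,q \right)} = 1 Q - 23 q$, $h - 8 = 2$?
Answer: $443300$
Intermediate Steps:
$h = 10$ ($h = 8 + 2 = 10$)
$z = 13$ ($z = 14 - 1 = 13$)
$X{\left(n,A \right)} = -3 + A + n$ ($X{\left(n,A \right)} = -3 + \left(n + A\right) = -3 + \left(A + n\right) = -3 + A + n$)
$J{\left(Q,q \right)} = Q - 23 q$
$S{\left(f,E \right)} = -2 + E + f$ ($S{\left(f,E \right)} = -4 - \left(-2 - E - f\right) = -4 + \left(\left(E + f\right) + 2\right) = -4 + \left(2 + E + f\right) = -2 + E + f$)
$\left(J{\left(z,-31 \right)} + S{\left(-39,30 \right)}\right) 620 = \left(\left(13 - -713\right) - 11\right) 620 = \left(\left(13 + 713\right) - 11\right) 620 = \left(726 - 11\right) 620 = 715 \cdot 620 = 443300$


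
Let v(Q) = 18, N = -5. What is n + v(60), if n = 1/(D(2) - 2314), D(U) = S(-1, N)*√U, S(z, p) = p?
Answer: 48189757/2677273 + 5*√2/5354546 ≈ 18.000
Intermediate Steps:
D(U) = -5*√U
n = 1/(-2314 - 5*√2) (n = 1/(-5*√2 - 2314) = 1/(-2314 - 5*√2) ≈ -0.00043084)
n + v(60) = (-1157/2677273 + 5*√2/5354546) + 18 = 48189757/2677273 + 5*√2/5354546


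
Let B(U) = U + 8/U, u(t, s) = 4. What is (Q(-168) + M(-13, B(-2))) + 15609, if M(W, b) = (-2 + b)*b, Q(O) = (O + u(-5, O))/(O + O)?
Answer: 1315229/84 ≈ 15657.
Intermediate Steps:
Q(O) = (4 + O)/(2*O) (Q(O) = (O + 4)/(O + O) = (4 + O)/((2*O)) = (4 + O)*(1/(2*O)) = (4 + O)/(2*O))
M(W, b) = b*(-2 + b)
(Q(-168) + M(-13, B(-2))) + 15609 = ((½)*(4 - 168)/(-168) + (-2 + 8/(-2))*(-2 + (-2 + 8/(-2)))) + 15609 = ((½)*(-1/168)*(-164) + (-2 + 8*(-½))*(-2 + (-2 + 8*(-½)))) + 15609 = (41/84 + (-2 - 4)*(-2 + (-2 - 4))) + 15609 = (41/84 - 6*(-2 - 6)) + 15609 = (41/84 - 6*(-8)) + 15609 = (41/84 + 48) + 15609 = 4073/84 + 15609 = 1315229/84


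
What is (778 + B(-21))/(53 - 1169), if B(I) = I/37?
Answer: -28765/41292 ≈ -0.69662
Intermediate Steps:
B(I) = I/37 (B(I) = I*(1/37) = I/37)
(778 + B(-21))/(53 - 1169) = (778 + (1/37)*(-21))/(53 - 1169) = (778 - 21/37)/(-1116) = (28765/37)*(-1/1116) = -28765/41292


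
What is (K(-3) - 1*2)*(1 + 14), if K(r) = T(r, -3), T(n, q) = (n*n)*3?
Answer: 375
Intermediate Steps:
T(n, q) = 3*n² (T(n, q) = n²*3 = 3*n²)
K(r) = 3*r²
(K(-3) - 1*2)*(1 + 14) = (3*(-3)² - 1*2)*(1 + 14) = (3*9 - 2)*15 = (27 - 2)*15 = 25*15 = 375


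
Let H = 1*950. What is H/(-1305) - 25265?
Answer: -6594355/261 ≈ -25266.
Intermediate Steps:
H = 950
H/(-1305) - 25265 = 950/(-1305) - 25265 = 950*(-1/1305) - 25265 = -190/261 - 25265 = -6594355/261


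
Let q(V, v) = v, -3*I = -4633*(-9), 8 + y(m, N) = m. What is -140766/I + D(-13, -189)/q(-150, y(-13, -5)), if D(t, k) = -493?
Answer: 3269431/97293 ≈ 33.604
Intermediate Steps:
y(m, N) = -8 + m
I = -13899 (I = -(-4633)*(-9)/3 = -1/3*41697 = -13899)
-140766/I + D(-13, -189)/q(-150, y(-13, -5)) = -140766/(-13899) - 493/(-8 - 13) = -140766*(-1/13899) - 493/(-21) = 46922/4633 - 493*(-1/21) = 46922/4633 + 493/21 = 3269431/97293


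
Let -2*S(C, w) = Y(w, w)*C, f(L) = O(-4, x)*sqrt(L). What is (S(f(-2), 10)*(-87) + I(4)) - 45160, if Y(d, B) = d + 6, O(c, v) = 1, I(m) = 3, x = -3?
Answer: -45157 + 696*I*sqrt(2) ≈ -45157.0 + 984.29*I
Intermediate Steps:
Y(d, B) = 6 + d
f(L) = sqrt(L) (f(L) = 1*sqrt(L) = sqrt(L))
S(C, w) = -C*(6 + w)/2 (S(C, w) = -(6 + w)*C/2 = -C*(6 + w)/2)
(S(f(-2), 10)*(-87) + I(4)) - 45160 = (-sqrt(-2)*(6 + 10)/2*(-87) + 3) - 45160 = (-1/2*I*sqrt(2)*16*(-87) + 3) - 45160 = (-8*I*sqrt(2)*(-87) + 3) - 45160 = (696*I*sqrt(2) + 3) - 45160 = (3 + 696*I*sqrt(2)) - 45160 = -45157 + 696*I*sqrt(2)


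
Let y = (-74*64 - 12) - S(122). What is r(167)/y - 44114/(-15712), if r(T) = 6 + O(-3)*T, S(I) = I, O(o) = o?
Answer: 11130631/3825872 ≈ 2.9093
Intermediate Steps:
r(T) = 6 - 3*T
y = -4870 (y = (-74*64 - 12) - 1*122 = (-4736 - 12) - 122 = -4748 - 122 = -4870)
r(167)/y - 44114/(-15712) = (6 - 3*167)/(-4870) - 44114/(-15712) = (6 - 501)*(-1/4870) - 44114*(-1/15712) = -495*(-1/4870) + 22057/7856 = 99/974 + 22057/7856 = 11130631/3825872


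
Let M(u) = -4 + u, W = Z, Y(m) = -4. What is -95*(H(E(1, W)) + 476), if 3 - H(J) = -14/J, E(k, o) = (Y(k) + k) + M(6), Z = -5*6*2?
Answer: -44175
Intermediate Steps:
Z = -60 (Z = -30*2 = -60)
W = -60
E(k, o) = -2 + k (E(k, o) = (-4 + k) + (-4 + 6) = (-4 + k) + 2 = -2 + k)
H(J) = 3 + 14/J (H(J) = 3 - (-14)/J = 3 + 14/J)
-95*(H(E(1, W)) + 476) = -95*((3 + 14/(-2 + 1)) + 476) = -95*((3 + 14/(-1)) + 476) = -95*((3 + 14*(-1)) + 476) = -95*((3 - 14) + 476) = -95*(-11 + 476) = -95*465 = -44175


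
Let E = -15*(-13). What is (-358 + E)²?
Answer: 26569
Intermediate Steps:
E = 195
(-358 + E)² = (-358 + 195)² = (-163)² = 26569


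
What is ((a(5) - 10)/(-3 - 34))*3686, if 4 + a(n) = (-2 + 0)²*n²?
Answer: -316996/37 ≈ -8567.5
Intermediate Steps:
a(n) = -4 + 4*n² (a(n) = -4 + (-2 + 0)²*n² = -4 + (-2)²*n² = -4 + 4*n²)
((a(5) - 10)/(-3 - 34))*3686 = (((-4 + 4*5²) - 10)/(-3 - 34))*3686 = (((-4 + 4*25) - 10)/(-37))*3686 = (((-4 + 100) - 10)*(-1/37))*3686 = ((96 - 10)*(-1/37))*3686 = (86*(-1/37))*3686 = -86/37*3686 = -316996/37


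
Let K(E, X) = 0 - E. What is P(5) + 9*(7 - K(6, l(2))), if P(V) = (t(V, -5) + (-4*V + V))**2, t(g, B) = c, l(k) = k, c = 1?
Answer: 313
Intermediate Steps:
K(E, X) = -E
t(g, B) = 1
P(V) = (1 - 3*V)**2 (P(V) = (1 + (-4*V + V))**2 = (1 - 3*V)**2)
P(5) + 9*(7 - K(6, l(2))) = (-1 + 3*5)**2 + 9*(7 - (-1)*6) = (-1 + 15)**2 + 9*(7 - 1*(-6)) = 14**2 + 9*(7 + 6) = 196 + 9*13 = 196 + 117 = 313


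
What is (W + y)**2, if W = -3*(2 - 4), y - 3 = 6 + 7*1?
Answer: 484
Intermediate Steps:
y = 16 (y = 3 + (6 + 7*1) = 3 + (6 + 7) = 3 + 13 = 16)
W = 6 (W = -3*(-2) = 6)
(W + y)**2 = (6 + 16)**2 = 22**2 = 484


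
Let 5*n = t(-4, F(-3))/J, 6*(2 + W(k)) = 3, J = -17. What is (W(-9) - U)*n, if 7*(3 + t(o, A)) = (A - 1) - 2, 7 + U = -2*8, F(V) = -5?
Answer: 1247/1190 ≈ 1.0479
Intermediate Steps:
U = -23 (U = -7 - 2*8 = -7 - 16 = -23)
t(o, A) = -24/7 + A/7 (t(o, A) = -3 + ((A - 1) - 2)/7 = -3 + ((-1 + A) - 2)/7 = -3 + (-3 + A)/7 = -3 + (-3/7 + A/7) = -24/7 + A/7)
W(k) = -3/2 (W(k) = -2 + (⅙)*3 = -2 + ½ = -3/2)
n = 29/595 (n = ((-24/7 + (⅐)*(-5))/(-17))/5 = ((-24/7 - 5/7)*(-1/17))/5 = (-29/7*(-1/17))/5 = (⅕)*(29/119) = 29/595 ≈ 0.048739)
(W(-9) - U)*n = (-3/2 - 1*(-23))*(29/595) = (-3/2 + 23)*(29/595) = (43/2)*(29/595) = 1247/1190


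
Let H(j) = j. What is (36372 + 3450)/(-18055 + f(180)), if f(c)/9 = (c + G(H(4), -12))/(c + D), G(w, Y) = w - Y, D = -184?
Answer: -19911/9248 ≈ -2.1530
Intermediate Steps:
f(c) = 9*(16 + c)/(-184 + c) (f(c) = 9*((c + (4 - 1*(-12)))/(c - 184)) = 9*((c + (4 + 12))/(-184 + c)) = 9*((c + 16)/(-184 + c)) = 9*((16 + c)/(-184 + c)) = 9*(16 + c)/(-184 + c))
(36372 + 3450)/(-18055 + f(180)) = (36372 + 3450)/(-18055 + 9*(16 + 180)/(-184 + 180)) = 39822/(-18055 + 9*196/(-4)) = 39822/(-18055 + 9*(-¼)*196) = 39822/(-18055 - 441) = 39822/(-18496) = 39822*(-1/18496) = -19911/9248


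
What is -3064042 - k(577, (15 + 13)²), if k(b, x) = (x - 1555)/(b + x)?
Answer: -4170160391/1361 ≈ -3.0640e+6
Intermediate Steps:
k(b, x) = (-1555 + x)/(b + x)
-3064042 - k(577, (15 + 13)²) = -3064042 - (-1555 + (15 + 13)²)/(577 + (15 + 13)²) = -3064042 - (-1555 + 28²)/(577 + 28²) = -3064042 - (-1555 + 784)/(577 + 784) = -3064042 - (-771)/1361 = -3064042 - 1*(-771/1361) = -3064042 + 771/1361 = -4170160391/1361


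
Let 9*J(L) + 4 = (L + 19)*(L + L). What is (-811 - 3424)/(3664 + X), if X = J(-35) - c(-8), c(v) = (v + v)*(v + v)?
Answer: -4235/3532 ≈ -1.1990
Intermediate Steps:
J(L) = -4/9 + 2*L*(19 + L)/9 (J(L) = -4/9 + ((L + 19)*(L + L))/9 = -4/9 + ((19 + L)*(2*L))/9 = -4/9 + (2*L*(19 + L))/9 = -4/9 + 2*L*(19 + L)/9)
c(v) = 4*v**2 (c(v) = (2*v)*(2*v) = 4*v**2)
X = -132 (X = (-4/9 + (2/9)*(-35)**2 + (38/9)*(-35)) - 4*(-8)**2 = (-4/9 + (2/9)*1225 - 1330/9) - 4*64 = (-4/9 + 2450/9 - 1330/9) - 1*256 = 124 - 256 = -132)
(-811 - 3424)/(3664 + X) = (-811 - 3424)/(3664 - 132) = -4235/3532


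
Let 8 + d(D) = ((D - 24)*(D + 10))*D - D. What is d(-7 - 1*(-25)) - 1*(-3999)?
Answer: 949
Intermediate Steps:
d(D) = -8 - D + D*(-24 + D)*(10 + D) (d(D) = -8 + (((D - 24)*(D + 10))*D - D) = -8 + (((-24 + D)*(10 + D))*D - D) = -8 + (D*(-24 + D)*(10 + D) - D) = -8 + (-D + D*(-24 + D)*(10 + D)) = -8 - D + D*(-24 + D)*(10 + D))
d(-7 - 1*(-25)) - 1*(-3999) = (-8 + (-7 - 1*(-25))**3 - 241*(-7 - 1*(-25)) - 14*(-7 - 1*(-25))**2) - 1*(-3999) = (-8 + (-7 + 25)**3 - 241*(-7 + 25) - 14*(-7 + 25)**2) + 3999 = (-8 + 18**3 - 241*18 - 14*18**2) + 3999 = (-8 + 5832 - 4338 - 14*324) + 3999 = (-8 + 5832 - 4338 - 4536) + 3999 = -3050 + 3999 = 949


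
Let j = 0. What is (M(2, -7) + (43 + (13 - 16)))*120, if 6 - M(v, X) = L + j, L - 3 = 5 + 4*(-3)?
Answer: 6000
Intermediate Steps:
L = -4 (L = 3 + (5 + 4*(-3)) = 3 + (5 - 12) = 3 - 7 = -4)
M(v, X) = 10 (M(v, X) = 6 - (-4 + 0) = 6 - 1*(-4) = 6 + 4 = 10)
(M(2, -7) + (43 + (13 - 16)))*120 = (10 + (43 + (13 - 16)))*120 = (10 + (43 - 3))*120 = (10 + 40)*120 = 50*120 = 6000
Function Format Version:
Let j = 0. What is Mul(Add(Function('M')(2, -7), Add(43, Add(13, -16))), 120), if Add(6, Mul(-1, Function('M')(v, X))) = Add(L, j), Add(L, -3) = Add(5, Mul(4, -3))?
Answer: 6000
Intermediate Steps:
L = -4 (L = Add(3, Add(5, Mul(4, -3))) = Add(3, Add(5, -12)) = Add(3, -7) = -4)
Function('M')(v, X) = 10 (Function('M')(v, X) = Add(6, Mul(-1, Add(-4, 0))) = Add(6, Mul(-1, -4)) = Add(6, 4) = 10)
Mul(Add(Function('M')(2, -7), Add(43, Add(13, -16))), 120) = Mul(Add(10, Add(43, Add(13, -16))), 120) = Mul(Add(10, Add(43, -3)), 120) = Mul(Add(10, 40), 120) = Mul(50, 120) = 6000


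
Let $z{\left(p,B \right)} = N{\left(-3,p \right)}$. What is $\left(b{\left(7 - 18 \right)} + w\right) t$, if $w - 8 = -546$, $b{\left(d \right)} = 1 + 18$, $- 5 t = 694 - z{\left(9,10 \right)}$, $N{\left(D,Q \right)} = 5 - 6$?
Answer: $72141$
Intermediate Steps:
$N{\left(D,Q \right)} = -1$ ($N{\left(D,Q \right)} = 5 - 6 = -1$)
$z{\left(p,B \right)} = -1$
$t = -139$ ($t = - \frac{694 - -1}{5} = - \frac{694 + 1}{5} = \left(- \frac{1}{5}\right) 695 = -139$)
$b{\left(d \right)} = 19$
$w = -538$ ($w = 8 - 546 = -538$)
$\left(b{\left(7 - 18 \right)} + w\right) t = \left(19 - 538\right) \left(-139\right) = \left(-519\right) \left(-139\right) = 72141$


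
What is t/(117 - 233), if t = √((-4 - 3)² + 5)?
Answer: -3*√6/116 ≈ -0.063349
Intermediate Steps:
t = 3*√6 (t = √((-7)² + 5) = √(49 + 5) = √54 = 3*√6 ≈ 7.3485)
t/(117 - 233) = (3*√6)/(117 - 233) = (3*√6)/(-116) = -3*√6/116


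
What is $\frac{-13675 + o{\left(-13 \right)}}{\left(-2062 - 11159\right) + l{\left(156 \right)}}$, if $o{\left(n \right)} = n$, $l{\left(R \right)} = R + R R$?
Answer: $- \frac{13688}{11271} \approx -1.2144$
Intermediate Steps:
$l{\left(R \right)} = R + R^{2}$
$\frac{-13675 + o{\left(-13 \right)}}{\left(-2062 - 11159\right) + l{\left(156 \right)}} = \frac{-13675 - 13}{\left(-2062 - 11159\right) + 156 \left(1 + 156\right)} = - \frac{13688}{\left(-2062 - 11159\right) + 156 \cdot 157} = - \frac{13688}{-13221 + 24492} = - \frac{13688}{11271}$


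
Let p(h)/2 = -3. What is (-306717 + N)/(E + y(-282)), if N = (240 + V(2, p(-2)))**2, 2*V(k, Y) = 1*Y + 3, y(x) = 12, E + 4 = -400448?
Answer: 333113/533920 ≈ 0.62390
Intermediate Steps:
E = -400452 (E = -4 - 400448 = -400452)
p(h) = -6 (p(h) = 2*(-3) = -6)
V(k, Y) = 3/2 + Y/2 (V(k, Y) = (1*Y + 3)/2 = (Y + 3)/2 = (3 + Y)/2 = 3/2 + Y/2)
N = 227529/4 (N = (240 + (3/2 + (1/2)*(-6)))**2 = (240 + (3/2 - 3))**2 = (240 - 3/2)**2 = (477/2)**2 = 227529/4 ≈ 56882.)
(-306717 + N)/(E + y(-282)) = (-306717 + 227529/4)/(-400452 + 12) = -999339/4/(-400440) = -999339/4*(-1/400440) = 333113/533920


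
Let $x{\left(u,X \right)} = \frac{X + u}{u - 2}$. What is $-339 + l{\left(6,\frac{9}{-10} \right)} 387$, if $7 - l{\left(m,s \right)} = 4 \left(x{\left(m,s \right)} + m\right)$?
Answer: $- \frac{88917}{10} \approx -8891.7$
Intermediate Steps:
$x{\left(u,X \right)} = \frac{X + u}{-2 + u}$
$l{\left(m,s \right)} = 7 - 4 m - \frac{4 \left(m + s\right)}{-2 + m}$ ($l{\left(m,s \right)} = 7 - 4 \left(\frac{s + m}{-2 + m} + m\right) = 7 - 4 \left(\frac{m + s}{-2 + m} + m\right) = 7 - 4 \left(m + \frac{m + s}{-2 + m}\right) = 7 - \left(4 m + \frac{4 \left(m + s\right)}{-2 + m}\right) = 7 - 4 m - \frac{4 \left(m + s\right)}{-2 + m}$)
$-339 + l{\left(6,\frac{9}{-10} \right)} 387 = -339 + \frac{-14 - 4 \frac{9}{-10} - 4 \cdot 6^{2} + 11 \cdot 6}{-2 + 6} \cdot 387 = -339 + \frac{-14 - 4 \cdot 9 \left(- \frac{1}{10}\right) - 144 + 66}{4} \cdot 387 = -339 + \frac{-14 - - \frac{18}{5} - 144 + 66}{4} \cdot 387 = -339 + \frac{-14 + \frac{18}{5} - 144 + 66}{4} \cdot 387 = -339 + \frac{1}{4} \left(- \frac{442}{5}\right) 387 = -339 - \frac{85527}{10} = - \frac{88917}{10}$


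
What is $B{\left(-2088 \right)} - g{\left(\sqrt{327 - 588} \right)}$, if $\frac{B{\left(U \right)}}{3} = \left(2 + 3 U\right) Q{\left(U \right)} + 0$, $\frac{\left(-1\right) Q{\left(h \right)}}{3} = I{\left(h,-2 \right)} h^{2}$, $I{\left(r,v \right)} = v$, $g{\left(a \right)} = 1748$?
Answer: $-491412906452$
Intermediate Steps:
$Q{\left(h \right)} = 6 h^{2}$ ($Q{\left(h \right)} = - 3 \left(- 2 h^{2}\right) = 6 h^{2}$)
$B{\left(U \right)} = 18 U^{2} \left(2 + 3 U\right)$ ($B{\left(U \right)} = 3 \left(\left(2 + 3 U\right) 6 U^{2} + 0\right) = 3 \left(6 U^{2} \left(2 + 3 U\right) + 0\right) = 3 \cdot 6 U^{2} \left(2 + 3 U\right) = 18 U^{2} \left(2 + 3 U\right)$)
$B{\left(-2088 \right)} - g{\left(\sqrt{327 - 588} \right)} = \left(-2088\right)^{2} \left(36 + 54 \left(-2088\right)\right) - 1748 = 4359744 \left(36 - 112752\right) - 1748 = 4359744 \left(-112716\right) - 1748 = -491412904704 - 1748 = -491412906452$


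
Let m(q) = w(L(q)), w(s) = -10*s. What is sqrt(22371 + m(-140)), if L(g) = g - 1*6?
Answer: sqrt(23831) ≈ 154.37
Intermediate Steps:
L(g) = -6 + g (L(g) = g - 6 = -6 + g)
m(q) = 60 - 10*q (m(q) = -10*(-6 + q) = 60 - 10*q)
sqrt(22371 + m(-140)) = sqrt(22371 + (60 - 10*(-140))) = sqrt(22371 + (60 + 1400)) = sqrt(22371 + 1460) = sqrt(23831)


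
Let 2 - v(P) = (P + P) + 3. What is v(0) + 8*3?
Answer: 23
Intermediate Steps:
v(P) = -1 - 2*P (v(P) = 2 - ((P + P) + 3) = 2 - (2*P + 3) = 2 - (3 + 2*P) = 2 + (-3 - 2*P) = -1 - 2*P)
v(0) + 8*3 = (-1 - 2*0) + 8*3 = (-1 + 0) + 24 = -1 + 24 = 23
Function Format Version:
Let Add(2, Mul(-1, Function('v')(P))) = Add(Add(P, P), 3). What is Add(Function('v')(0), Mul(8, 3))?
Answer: 23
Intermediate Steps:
Function('v')(P) = Add(-1, Mul(-2, P)) (Function('v')(P) = Add(2, Mul(-1, Add(Add(P, P), 3))) = Add(2, Mul(-1, Add(Mul(2, P), 3))) = Add(2, Mul(-1, Add(3, Mul(2, P)))) = Add(2, Add(-3, Mul(-2, P))) = Add(-1, Mul(-2, P)))
Add(Function('v')(0), Mul(8, 3)) = Add(Add(-1, Mul(-2, 0)), Mul(8, 3)) = Add(Add(-1, 0), 24) = Add(-1, 24) = 23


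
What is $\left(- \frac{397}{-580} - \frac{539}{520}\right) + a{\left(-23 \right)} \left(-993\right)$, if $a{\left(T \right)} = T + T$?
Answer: $\frac{688818931}{15080} \approx 45678.0$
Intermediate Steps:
$a{\left(T \right)} = 2 T$
$\left(- \frac{397}{-580} - \frac{539}{520}\right) + a{\left(-23 \right)} \left(-993\right) = \left(- \frac{397}{-580} - \frac{539}{520}\right) + 2 \left(-23\right) \left(-993\right) = \left(\left(-397\right) \left(- \frac{1}{580}\right) - \frac{539}{520}\right) - -45678 = \left(\frac{397}{580} - \frac{539}{520}\right) + 45678 = - \frac{5309}{15080} + 45678 = \frac{688818931}{15080}$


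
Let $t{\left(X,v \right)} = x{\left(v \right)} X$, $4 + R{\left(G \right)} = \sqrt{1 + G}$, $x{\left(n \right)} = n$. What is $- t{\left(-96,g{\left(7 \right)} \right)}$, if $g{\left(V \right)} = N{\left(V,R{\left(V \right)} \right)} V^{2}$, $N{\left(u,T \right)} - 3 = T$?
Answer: $-4704 + 9408 \sqrt{2} \approx 8600.9$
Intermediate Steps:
$R{\left(G \right)} = -4 + \sqrt{1 + G}$
$N{\left(u,T \right)} = 3 + T$
$g{\left(V \right)} = V^{2} \left(-1 + \sqrt{1 + V}\right)$ ($g{\left(V \right)} = \left(3 + \left(-4 + \sqrt{1 + V}\right)\right) V^{2} = \left(-1 + \sqrt{1 + V}\right) V^{2} = V^{2} \left(-1 + \sqrt{1 + V}\right)$)
$t{\left(X,v \right)} = X v$ ($t{\left(X,v \right)} = v X = X v$)
$- t{\left(-96,g{\left(7 \right)} \right)} = - \left(-96\right) 7^{2} \left(-1 + \sqrt{1 + 7}\right) = - \left(-96\right) 49 \left(-1 + \sqrt{8}\right) = - \left(-96\right) 49 \left(-1 + 2 \sqrt{2}\right) = - \left(-96\right) \left(-49 + 98 \sqrt{2}\right) = - (4704 - 9408 \sqrt{2}) = -4704 + 9408 \sqrt{2}$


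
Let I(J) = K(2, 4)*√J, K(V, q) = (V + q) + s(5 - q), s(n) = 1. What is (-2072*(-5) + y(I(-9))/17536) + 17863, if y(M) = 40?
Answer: 61864821/2192 ≈ 28223.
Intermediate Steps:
K(V, q) = 1 + V + q (K(V, q) = (V + q) + 1 = 1 + V + q)
I(J) = 7*√J (I(J) = (1 + 2 + 4)*√J = 7*√J)
(-2072*(-5) + y(I(-9))/17536) + 17863 = (-2072*(-5) + 40/17536) + 17863 = (10360 + 40*(1/17536)) + 17863 = (10360 + 5/2192) + 17863 = 22709125/2192 + 17863 = 61864821/2192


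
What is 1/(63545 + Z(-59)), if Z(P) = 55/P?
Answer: 59/3749100 ≈ 1.5737e-5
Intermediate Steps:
1/(63545 + Z(-59)) = 1/(63545 + 55/(-59)) = 1/(63545 + 55*(-1/59)) = 1/(63545 - 55/59) = 1/(3749100/59) = 59/3749100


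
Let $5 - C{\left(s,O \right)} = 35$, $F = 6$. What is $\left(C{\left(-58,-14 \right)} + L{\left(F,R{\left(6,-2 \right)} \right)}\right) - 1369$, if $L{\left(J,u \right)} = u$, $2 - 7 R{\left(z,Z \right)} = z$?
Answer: $- \frac{9797}{7} \approx -1399.6$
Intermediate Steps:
$R{\left(z,Z \right)} = \frac{2}{7} - \frac{z}{7}$
$C{\left(s,O \right)} = -30$ ($C{\left(s,O \right)} = 5 - 35 = -30$)
$\left(C{\left(-58,-14 \right)} + L{\left(F,R{\left(6,-2 \right)} \right)}\right) - 1369 = \left(-30 + \left(\frac{2}{7} - \frac{6}{7}\right)\right) - 1369 = \left(-30 - \frac{4}{7}\right) - 1369 = - \frac{214}{7} - 1369 = - \frac{9797}{7}$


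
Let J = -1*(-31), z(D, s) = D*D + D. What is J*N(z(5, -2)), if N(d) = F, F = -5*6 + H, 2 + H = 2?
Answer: -930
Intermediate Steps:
z(D, s) = D + D² (z(D, s) = D² + D = D + D²)
H = 0 (H = -2 + 2 = 0)
J = 31
F = -30 (F = -5*6 + 0 = -30 + 0 = -30)
N(d) = -30
J*N(z(5, -2)) = 31*(-30) = -930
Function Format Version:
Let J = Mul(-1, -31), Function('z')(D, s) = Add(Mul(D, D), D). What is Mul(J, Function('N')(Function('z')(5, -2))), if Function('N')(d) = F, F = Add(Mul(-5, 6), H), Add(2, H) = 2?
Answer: -930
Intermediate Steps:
Function('z')(D, s) = Add(D, Pow(D, 2)) (Function('z')(D, s) = Add(Pow(D, 2), D) = Add(D, Pow(D, 2)))
H = 0 (H = Add(-2, 2) = 0)
J = 31
F = -30 (F = Add(Mul(-5, 6), 0) = Add(-30, 0) = -30)
Function('N')(d) = -30
Mul(J, Function('N')(Function('z')(5, -2))) = Mul(31, -30) = -930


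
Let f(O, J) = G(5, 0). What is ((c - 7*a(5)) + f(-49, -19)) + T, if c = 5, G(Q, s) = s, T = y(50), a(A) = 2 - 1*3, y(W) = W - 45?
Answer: 17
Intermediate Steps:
y(W) = -45 + W
a(A) = -1 (a(A) = 2 - 3 = -1)
T = 5 (T = -45 + 50 = 5)
f(O, J) = 0
((c - 7*a(5)) + f(-49, -19)) + T = ((5 - 7*(-1)) + 0) + 5 = ((5 + 7) + 0) + 5 = (12 + 0) + 5 = 12 + 5 = 17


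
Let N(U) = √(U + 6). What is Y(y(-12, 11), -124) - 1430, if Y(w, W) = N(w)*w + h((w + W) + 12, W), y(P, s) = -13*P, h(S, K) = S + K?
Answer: -1510 + 1404*√2 ≈ 475.56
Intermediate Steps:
N(U) = √(6 + U)
h(S, K) = K + S
Y(w, W) = 12 + w + 2*W + w*√(6 + w) (Y(w, W) = √(6 + w)*w + (W + ((w + W) + 12)) = w*√(6 + w) + (W + ((W + w) + 12)) = w*√(6 + w) + (W + (12 + W + w)) = w*√(6 + w) + (12 + w + 2*W) = 12 + w + 2*W + w*√(6 + w))
Y(y(-12, 11), -124) - 1430 = (12 - 13*(-12) + 2*(-124) + (-13*(-12))*√(6 - 13*(-12))) - 1430 = (12 + 156 - 248 + 156*√(6 + 156)) - 1430 = (12 + 156 - 248 + 156*√162) - 1430 = (12 + 156 - 248 + 156*(9*√2)) - 1430 = (12 + 156 - 248 + 1404*√2) - 1430 = (-80 + 1404*√2) - 1430 = -1510 + 1404*√2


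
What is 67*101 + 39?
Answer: 6806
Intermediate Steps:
67*101 + 39 = 6767 + 39 = 6806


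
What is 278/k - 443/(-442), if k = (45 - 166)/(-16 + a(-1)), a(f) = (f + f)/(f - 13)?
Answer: 14014457/374374 ≈ 37.434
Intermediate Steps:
a(f) = 2*f/(-13 + f) (a(f) = (2*f)/(-13 + f) = 2*f/(-13 + f))
k = 847/111 (k = (45 - 166)/(-16 + 2*(-1)/(-13 - 1)) = -121/(-16 + 2*(-1)/(-14)) = -121/(-16 + 2*(-1)*(-1/14)) = -121/(-16 + 1/7) = -121/(-111/7) = -121*(-7/111) = 847/111 ≈ 7.6306)
278/k - 443/(-442) = 278/(847/111) - 443/(-442) = 278*(111/847) - 443*(-1/442) = 30858/847 + 443/442 = 14014457/374374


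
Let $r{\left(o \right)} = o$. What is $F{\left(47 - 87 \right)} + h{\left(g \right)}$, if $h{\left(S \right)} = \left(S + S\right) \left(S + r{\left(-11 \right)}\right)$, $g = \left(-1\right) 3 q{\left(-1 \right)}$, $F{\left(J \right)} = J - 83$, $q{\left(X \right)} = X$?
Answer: $-171$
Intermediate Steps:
$F{\left(J \right)} = -83 + J$
$g = 3$ ($g = \left(-1\right) 3 \left(-1\right) = \left(-3\right) \left(-1\right) = 3$)
$h{\left(S \right)} = 2 S \left(-11 + S\right)$ ($h{\left(S \right)} = \left(S + S\right) \left(S - 11\right) = 2 S \left(-11 + S\right)$)
$F{\left(47 - 87 \right)} + h{\left(g \right)} = \left(-83 + \left(47 - 87\right)\right) + 2 \cdot 3 \left(-11 + 3\right) = \left(-83 - 40\right) + 2 \cdot 3 \left(-8\right) = -123 - 48 = -171$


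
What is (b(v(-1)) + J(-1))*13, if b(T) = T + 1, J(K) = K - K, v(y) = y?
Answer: 0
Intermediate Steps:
J(K) = 0
b(T) = 1 + T
(b(v(-1)) + J(-1))*13 = ((1 - 1) + 0)*13 = (0 + 0)*13 = 0*13 = 0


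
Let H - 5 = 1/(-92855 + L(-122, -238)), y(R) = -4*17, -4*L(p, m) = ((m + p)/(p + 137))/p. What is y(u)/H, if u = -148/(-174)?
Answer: -385162744/28320729 ≈ -13.600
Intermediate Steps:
u = 74/87 (u = -148*(-1/174) = 74/87 ≈ 0.85057)
L(p, m) = -(m + p)/(4*p*(137 + p)) (L(p, m) = -(m + p)/(p + 137)/(4*p) = -(m + p)/(137 + p)/(4*p) = -(m + p)/(4*p*(137 + p)))
y(R) = -68
H = 28320729/5664158 (H = 5 + 1/(-92855 + (1/4)*(-1*(-238) - 1*(-122))/(-122*(137 - 122))) = 5 + 1/(-92855 + (1/4)*(-1/122)*(238 + 122)/15) = 5 + 1/(-92855 + (1/4)*(-1/122)*(1/15)*360) = 5 + 1/(-92855 - 3/61) = 5 + 1/(-5664158/61) = 5 - 61/5664158 = 28320729/5664158 ≈ 5.0000)
y(u)/H = -68/28320729/5664158 = -68*5664158/28320729 = -385162744/28320729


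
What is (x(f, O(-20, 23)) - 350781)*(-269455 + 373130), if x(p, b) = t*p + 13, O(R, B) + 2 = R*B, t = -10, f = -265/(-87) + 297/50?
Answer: -109125565835/3 ≈ -3.6375e+10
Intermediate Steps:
f = 39089/4350 (f = -265*(-1/87) + 297*(1/50) = 265/87 + 297/50 = 39089/4350 ≈ 8.9860)
O(R, B) = -2 + B*R (O(R, B) = -2 + R*B = -2 + B*R)
x(p, b) = 13 - 10*p (x(p, b) = -10*p + 13 = 13 - 10*p)
(x(f, O(-20, 23)) - 350781)*(-269455 + 373130) = ((13 - 10*39089/4350) - 350781)*(-269455 + 373130) = ((13 - 39089/435) - 350781)*103675 = (-33434/435 - 350781)*103675 = -152623169/435*103675 = -109125565835/3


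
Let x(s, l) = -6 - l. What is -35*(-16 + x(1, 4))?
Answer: 910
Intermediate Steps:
-35*(-16 + x(1, 4)) = -35*(-16 + (-6 - 1*4)) = -35*(-16 + (-6 - 4)) = -35*(-16 - 10) = -35*(-26) = 910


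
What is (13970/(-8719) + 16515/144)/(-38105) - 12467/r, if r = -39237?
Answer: 13130616154475/41715208292208 ≈ 0.31477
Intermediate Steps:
(13970/(-8719) + 16515/144)/(-38105) - 12467/r = (13970/(-8719) + 16515/144)/(-38105) - 12467/(-39237) = (13970*(-1/8719) + 16515*(1/144))*(-1/38105) - 12467*(-1/39237) = (-13970/8719 + 1835/16)*(-1/38105) + 12467/39237 = (15775845/139504)*(-1/38105) + 12467/39237 = -3155169/1063159984 + 12467/39237 = 13130616154475/41715208292208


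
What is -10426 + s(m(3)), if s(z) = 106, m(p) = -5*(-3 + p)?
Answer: -10320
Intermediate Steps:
m(p) = 15 - 5*p
-10426 + s(m(3)) = -10426 + 106 = -10320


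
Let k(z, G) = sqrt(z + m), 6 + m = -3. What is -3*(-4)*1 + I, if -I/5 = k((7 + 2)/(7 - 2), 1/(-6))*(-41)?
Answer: 12 + 246*I*sqrt(5) ≈ 12.0 + 550.07*I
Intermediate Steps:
m = -9 (m = -6 - 3 = -9)
k(z, G) = sqrt(-9 + z) (k(z, G) = sqrt(z - 9) = sqrt(-9 + z))
I = 246*I*sqrt(5) (I = -5*sqrt(-9 + (7 + 2)/(7 - 2))*(-41) = -5*sqrt(-9 + 9/5)*(-41) = -5*sqrt(-36/5)*(-41) = -5*6*I*sqrt(5)/5*(-41) = -(-246)*I*sqrt(5) = 246*I*sqrt(5) ≈ 550.07*I)
-3*(-4)*1 + I = -3*(-4)*1 + 246*I*sqrt(5) = 12*1 + 246*I*sqrt(5) = 12 + 246*I*sqrt(5)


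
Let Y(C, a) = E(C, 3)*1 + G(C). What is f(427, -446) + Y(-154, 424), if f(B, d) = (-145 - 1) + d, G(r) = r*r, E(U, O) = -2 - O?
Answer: 23119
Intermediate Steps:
G(r) = r**2
Y(C, a) = -5 + C**2 (Y(C, a) = (-2 - 1*3)*1 + C**2 = (-2 - 3)*1 + C**2 = -5*1 + C**2 = -5 + C**2)
f(B, d) = -146 + d
f(427, -446) + Y(-154, 424) = (-146 - 446) + (-5 + (-154)**2) = -592 + (-5 + 23716) = -592 + 23711 = 23119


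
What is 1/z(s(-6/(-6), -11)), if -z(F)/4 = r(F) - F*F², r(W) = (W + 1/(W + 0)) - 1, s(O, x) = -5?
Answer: -5/2376 ≈ -0.0021044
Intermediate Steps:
r(W) = -1 + W + 1/W (r(W) = (W + 1/W) - 1 = -1 + W + 1/W)
z(F) = 4 - 4*F - 4/F + 4*F³ (z(F) = -4*((-1 + F + 1/F) - F*F²) = -4*((-1 + F + 1/F) - F³) = -4*(-1 + F + 1/F - F³) = 4 - 4*F - 4/F + 4*F³)
1/z(s(-6/(-6), -11)) = 1/(4 - 4*(-5) - 4/(-5) + 4*(-5)³) = 1/(4 + 20 - 4*(-⅕) + 4*(-125)) = 1/(4 + 20 + ⅘ - 500) = 1/(-2376/5) = -5/2376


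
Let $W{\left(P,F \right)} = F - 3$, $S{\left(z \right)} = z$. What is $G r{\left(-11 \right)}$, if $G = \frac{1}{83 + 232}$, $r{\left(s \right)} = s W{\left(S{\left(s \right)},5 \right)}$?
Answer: $- \frac{22}{315} \approx -0.069841$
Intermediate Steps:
$W{\left(P,F \right)} = -3 + F$
$r{\left(s \right)} = 2 s$ ($r{\left(s \right)} = s \left(-3 + 5\right) = s 2 = 2 s$)
$G = \frac{1}{315} \approx 0.0031746$
$G r{\left(-11 \right)} = \frac{2 \left(-11\right)}{315} = \frac{1}{315} \left(-22\right) = - \frac{22}{315}$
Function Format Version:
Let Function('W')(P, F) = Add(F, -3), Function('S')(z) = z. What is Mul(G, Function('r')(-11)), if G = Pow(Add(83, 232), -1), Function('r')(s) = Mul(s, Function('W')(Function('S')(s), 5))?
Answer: Rational(-22, 315) ≈ -0.069841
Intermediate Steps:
Function('W')(P, F) = Add(-3, F)
Function('r')(s) = Mul(2, s) (Function('r')(s) = Mul(s, Add(-3, 5)) = Mul(s, 2) = Mul(2, s))
G = Rational(1, 315) (G = Pow(315, -1) = Rational(1, 315) ≈ 0.0031746)
Mul(G, Function('r')(-11)) = Mul(Rational(1, 315), Mul(2, -11)) = Mul(Rational(1, 315), -22) = Rational(-22, 315)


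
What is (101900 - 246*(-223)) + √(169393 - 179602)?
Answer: 156758 + I*√10209 ≈ 1.5676e+5 + 101.04*I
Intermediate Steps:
(101900 - 246*(-223)) + √(169393 - 179602) = (101900 + 54858) + √(-10209) = 156758 + I*√10209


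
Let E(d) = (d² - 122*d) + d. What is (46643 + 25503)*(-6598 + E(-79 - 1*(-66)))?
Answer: -350340976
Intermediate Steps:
E(d) = d² - 121*d
(46643 + 25503)*(-6598 + E(-79 - 1*(-66))) = (46643 + 25503)*(-6598 + (-79 - 1*(-66))*(-121 + (-79 - 1*(-66)))) = 72146*(-6598 + (-79 + 66)*(-121 + (-79 + 66))) = 72146*(-6598 - 13*(-121 - 13)) = 72146*(-6598 - 13*(-134)) = 72146*(-6598 + 1742) = 72146*(-4856) = -350340976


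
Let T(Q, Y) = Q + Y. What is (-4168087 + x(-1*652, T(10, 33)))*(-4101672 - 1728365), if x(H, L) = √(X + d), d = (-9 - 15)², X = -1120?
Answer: 24300101429219 - 23320148*I*√34 ≈ 2.43e+13 - 1.3598e+8*I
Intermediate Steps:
d = 576 (d = (-24)² = 576)
x(H, L) = 4*I*√34 (x(H, L) = √(-1120 + 576) = √(-544) = 4*I*√34)
(-4168087 + x(-1*652, T(10, 33)))*(-4101672 - 1728365) = (-4168087 + 4*I*√34)*(-4101672 - 1728365) = (-4168087 + 4*I*√34)*(-5830037) = 24300101429219 - 23320148*I*√34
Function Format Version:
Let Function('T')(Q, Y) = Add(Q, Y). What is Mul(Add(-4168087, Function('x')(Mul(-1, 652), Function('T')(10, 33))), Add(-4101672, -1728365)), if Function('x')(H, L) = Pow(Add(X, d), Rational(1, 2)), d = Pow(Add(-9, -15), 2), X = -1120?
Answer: Add(24300101429219, Mul(-23320148, I, Pow(34, Rational(1, 2)))) ≈ Add(2.4300e+13, Mul(-1.3598e+8, I))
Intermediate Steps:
d = 576 (d = Pow(-24, 2) = 576)
Function('x')(H, L) = Mul(4, I, Pow(34, Rational(1, 2))) (Function('x')(H, L) = Pow(Add(-1120, 576), Rational(1, 2)) = Pow(-544, Rational(1, 2)) = Mul(4, I, Pow(34, Rational(1, 2))))
Mul(Add(-4168087, Function('x')(Mul(-1, 652), Function('T')(10, 33))), Add(-4101672, -1728365)) = Mul(Add(-4168087, Mul(4, I, Pow(34, Rational(1, 2)))), Add(-4101672, -1728365)) = Mul(Add(-4168087, Mul(4, I, Pow(34, Rational(1, 2)))), -5830037) = Add(24300101429219, Mul(-23320148, I, Pow(34, Rational(1, 2))))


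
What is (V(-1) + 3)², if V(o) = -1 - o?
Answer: 9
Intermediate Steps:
(V(-1) + 3)² = ((-1 - 1*(-1)) + 3)² = ((-1 + 1) + 3)² = (0 + 3)² = 3² = 9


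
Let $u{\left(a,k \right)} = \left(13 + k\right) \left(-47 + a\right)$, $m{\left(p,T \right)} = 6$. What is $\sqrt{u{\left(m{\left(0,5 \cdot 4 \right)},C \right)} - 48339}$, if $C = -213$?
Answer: $i \sqrt{40139} \approx 200.35 i$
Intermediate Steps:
$u{\left(a,k \right)} = \left(-47 + a\right) \left(13 + k\right)$
$\sqrt{u{\left(m{\left(0,5 \cdot 4 \right)},C \right)} - 48339} = \sqrt{\left(-611 - -10011 + 13 \cdot 6 + 6 \left(-213\right)\right) - 48339} = \sqrt{\left(-611 + 10011 + 78 - 1278\right) - 48339} = \sqrt{8200 - 48339} = \sqrt{-40139} = i \sqrt{40139}$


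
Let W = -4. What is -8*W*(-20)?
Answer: -640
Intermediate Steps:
-8*W*(-20) = -8*(-4)*(-20) = 32*(-20) = -640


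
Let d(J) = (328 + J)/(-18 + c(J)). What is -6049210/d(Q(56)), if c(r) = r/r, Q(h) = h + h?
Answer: 10283657/44 ≈ 2.3372e+5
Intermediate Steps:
Q(h) = 2*h
c(r) = 1
d(J) = -328/17 - J/17 (d(J) = (328 + J)/(-18 + 1) = (328 + J)/(-17) = (328 + J)*(-1/17) = -328/17 - J/17)
-6049210/d(Q(56)) = -6049210/(-328/17 - 2*56/17) = -6049210/(-328/17 - 1/17*112) = -6049210/(-328/17 - 112/17) = -6049210/(-440/17) = -6049210*(-17/440) = 10283657/44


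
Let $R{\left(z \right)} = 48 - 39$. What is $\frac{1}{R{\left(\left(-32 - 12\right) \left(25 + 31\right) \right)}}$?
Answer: $\frac{1}{9} \approx 0.11111$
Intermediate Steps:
$R{\left(z \right)} = 9$ ($R{\left(z \right)} = 48 - 39 = 9$)
$\frac{1}{R{\left(\left(-32 - 12\right) \left(25 + 31\right) \right)}} = \frac{1}{9}$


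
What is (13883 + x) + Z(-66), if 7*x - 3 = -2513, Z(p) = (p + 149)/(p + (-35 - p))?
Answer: 473272/35 ≈ 13522.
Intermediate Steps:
Z(p) = -149/35 - p/35 (Z(p) = (149 + p)/(-35) = (149 + p)*(-1/35) = -149/35 - p/35)
x = -2510/7 (x = 3/7 + (⅐)*(-2513) = 3/7 - 359 = -2510/7 ≈ -358.57)
(13883 + x) + Z(-66) = (13883 - 2510/7) + (-149/35 - 1/35*(-66)) = 94671/7 + (-149/35 + 66/35) = 94671/7 - 83/35 = 473272/35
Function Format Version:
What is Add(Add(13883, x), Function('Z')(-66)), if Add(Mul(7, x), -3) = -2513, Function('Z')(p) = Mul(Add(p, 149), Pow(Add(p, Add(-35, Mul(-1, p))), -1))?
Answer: Rational(473272, 35) ≈ 13522.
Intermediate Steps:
Function('Z')(p) = Add(Rational(-149, 35), Mul(Rational(-1, 35), p)) (Function('Z')(p) = Mul(Add(149, p), Pow(-35, -1)) = Mul(Add(149, p), Rational(-1, 35)) = Add(Rational(-149, 35), Mul(Rational(-1, 35), p)))
x = Rational(-2510, 7) (x = Add(Rational(3, 7), Mul(Rational(1, 7), -2513)) = Add(Rational(3, 7), -359) = Rational(-2510, 7) ≈ -358.57)
Add(Add(13883, x), Function('Z')(-66)) = Add(Add(13883, Rational(-2510, 7)), Add(Rational(-149, 35), Mul(Rational(-1, 35), -66))) = Add(Rational(94671, 7), Add(Rational(-149, 35), Rational(66, 35))) = Add(Rational(94671, 7), Rational(-83, 35)) = Rational(473272, 35)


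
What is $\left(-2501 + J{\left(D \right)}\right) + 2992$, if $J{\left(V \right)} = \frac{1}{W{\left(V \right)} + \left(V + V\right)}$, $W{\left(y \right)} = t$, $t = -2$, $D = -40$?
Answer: $\frac{40261}{82} \approx 490.99$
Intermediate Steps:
$W{\left(y \right)} = -2$
$J{\left(V \right)} = \frac{1}{-2 + 2 V}$ ($J{\left(V \right)} = \frac{1}{-2 + \left(V + V\right)} = \frac{1}{-2 + 2 V}$)
$\left(-2501 + J{\left(D \right)}\right) + 2992 = \left(-2501 + \frac{1}{2 \left(-1 - 40\right)}\right) + 2992 = \left(-2501 + \frac{1}{2 \left(-41\right)}\right) + 2992 = \left(-2501 + \frac{1}{2} \left(- \frac{1}{41}\right)\right) + 2992 = \left(-2501 - \frac{1}{82}\right) + 2992 = - \frac{205083}{82} + 2992 = \frac{40261}{82}$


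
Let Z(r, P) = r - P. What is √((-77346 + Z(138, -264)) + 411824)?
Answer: 4*√20930 ≈ 578.69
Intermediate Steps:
√((-77346 + Z(138, -264)) + 411824) = √((-77346 + (138 - 1*(-264))) + 411824) = √((-77346 + (138 + 264)) + 411824) = √((-77346 + 402) + 411824) = √(-76944 + 411824) = √334880 = 4*√20930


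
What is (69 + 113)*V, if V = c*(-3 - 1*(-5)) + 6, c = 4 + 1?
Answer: 2912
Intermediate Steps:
c = 5
V = 16 (V = 5*(-3 - 1*(-5)) + 6 = 5*(-3 + 5) + 6 = 5*2 + 6 = 10 + 6 = 16)
(69 + 113)*V = (69 + 113)*16 = 182*16 = 2912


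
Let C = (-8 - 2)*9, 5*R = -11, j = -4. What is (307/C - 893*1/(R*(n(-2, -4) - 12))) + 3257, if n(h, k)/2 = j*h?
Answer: 6643031/1980 ≈ 3355.1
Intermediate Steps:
R = -11/5 (R = (1/5)*(-11) = -11/5 ≈ -2.2000)
n(h, k) = -8*h (n(h, k) = 2*(-4*h) = -8*h)
C = -90 (C = -10*9 = -90)
(307/C - 893*1/(R*(n(-2, -4) - 12))) + 3257 = (307/(-90) - 893*(-5/(11*(-8*(-2) - 12)))) + 3257 = (307*(-1/90) - 893*(-5/(11*(16 - 12)))) + 3257 = (-307/90 - 893/((-11/5*4))) + 3257 = (-307/90 - 893/(-44/5)) + 3257 = (-307/90 - 893*(-5/44)) + 3257 = (-307/90 + 4465/44) + 3257 = 194171/1980 + 3257 = 6643031/1980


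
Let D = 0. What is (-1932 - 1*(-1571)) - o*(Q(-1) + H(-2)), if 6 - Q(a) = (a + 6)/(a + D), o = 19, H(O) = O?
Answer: -532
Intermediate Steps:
Q(a) = 6 - (6 + a)/a (Q(a) = 6 - (a + 6)/(a + 0) = 6 - (6 + a)/a)
(-1932 - 1*(-1571)) - o*(Q(-1) + H(-2)) = (-1932 - 1*(-1571)) - 19*((5 - 6/(-1)) - 2) = (-1932 + 1571) - 19*((5 - 6*(-1)) - 2) = -361 - 19*((5 + 6) - 2) = -361 - 19*(11 - 2) = -361 - 19*9 = -361 - 1*171 = -361 - 171 = -532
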